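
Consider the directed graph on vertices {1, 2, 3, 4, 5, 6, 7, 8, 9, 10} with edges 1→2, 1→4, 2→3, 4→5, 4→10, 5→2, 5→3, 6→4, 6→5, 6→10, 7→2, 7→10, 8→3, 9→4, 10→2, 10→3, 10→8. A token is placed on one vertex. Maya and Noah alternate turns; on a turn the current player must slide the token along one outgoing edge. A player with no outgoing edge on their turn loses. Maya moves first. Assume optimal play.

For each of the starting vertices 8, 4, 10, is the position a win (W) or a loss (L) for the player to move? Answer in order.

Work bottom-up. With no move the player to move loses. Otherwise the position is W if at least one move leads to an L position for the opponent, and L if every move leads to a W.
Every edge goes from a vertex to one that appears earlier in the order 3, 2, 8, 10, 5, 4, 7, 6, 9, 1, so processing vertices in that order labels each vertex after all of its successors.
3: no outgoing edge → L
2: →3(L), so W
8: →3(L), so W
10: →3(L), so W
5: →3(L), so W
4: →5(W), 10(W) — all W, so L
7: →10(W), 2(W) — all W, so L
6: →4(L), so W
9: →4(L), so W
1: →4(L), so W

8: W, 4: L, 10: W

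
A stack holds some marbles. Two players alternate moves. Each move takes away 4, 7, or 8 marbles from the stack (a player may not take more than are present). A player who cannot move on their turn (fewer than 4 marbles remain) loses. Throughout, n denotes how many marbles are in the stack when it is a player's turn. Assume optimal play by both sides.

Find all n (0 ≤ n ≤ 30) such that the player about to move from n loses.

0, 1, 2, 3, 12, 13, 14, 15, 24, 25, 26, 27

Compute win/loss labels from the base case upward. A position with no move is L. Any other position is W if it can reach an L in one move, else L.
n=0: no move → L
n=1: no move → L
n=2: no move → L
n=3: no move → L
n=4: can move to 0, which is L ⇒ W
n=5: can move to 1, which is L ⇒ W
n=6: can move to 2, which is L ⇒ W
n=7: can move to 3, which is L ⇒ W
n=8: can move to 1, which is L ⇒ W
n=9: can move to 2, which is L ⇒ W
n=10: can move to 3, which is L ⇒ W
n=11: can move to 3, which is L ⇒ W
n=12: moves to 8(W), 5(W), 4(W); every one is W ⇒ L
n=13: moves to 9(W), 6(W), 5(W); every one is W ⇒ L
n=14: moves to 10(W), 7(W), 6(W); every one is W ⇒ L
n=15: moves to 11(W), 8(W), 7(W); every one is W ⇒ L
n=16: can move to 12, which is L ⇒ W
n=17: can move to 13, which is L ⇒ W
n=18: can move to 14, which is L ⇒ W
n=19: can move to 15, which is L ⇒ W
n=20: can move to 13, which is L ⇒ W
n=21: can move to 14, which is L ⇒ W
n=22: can move to 15, which is L ⇒ W
n=23: can move to 15, which is L ⇒ W
n=24: moves to 20(W), 17(W), 16(W); every one is W ⇒ L
n=25: moves to 21(W), 18(W), 17(W); every one is W ⇒ L
n=26: moves to 22(W), 19(W), 18(W); every one is W ⇒ L
n=27: moves to 23(W), 20(W), 19(W); every one is W ⇒ L
n=28: can move to 24, which is L ⇒ W
n=29: can move to 25, which is L ⇒ W
n=30: can move to 26, which is L ⇒ W
The losing starting values of n are exactly the entries labelled L in this table (12 of them).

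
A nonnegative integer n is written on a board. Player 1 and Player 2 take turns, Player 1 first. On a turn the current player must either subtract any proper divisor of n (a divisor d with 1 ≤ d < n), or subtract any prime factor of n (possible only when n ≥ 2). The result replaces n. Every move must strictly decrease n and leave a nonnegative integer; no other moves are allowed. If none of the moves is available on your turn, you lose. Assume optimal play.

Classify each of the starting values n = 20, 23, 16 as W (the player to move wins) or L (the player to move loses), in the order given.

20: L, 23: W, 16: W

Classify positions by backward induction: terminal positions (no move available) are L. From any other position, the mover wins iff some move reaches an L.
n=0: no move → L
n=1: no move → L
n=2: W (go to 0, an L position)
n=3: W (go to 0, an L position)
n=4: L (options 2(W), 3(W) are all W)
n=5: W (go to 0, an L position)
n=6: W (go to 4, an L position)
n=7: W (go to 0, an L position)
n=8: W (go to 4, an L position)
n=9: L (options 6(W), 8(W) are all W)
n=10: W (go to 9, an L position)
n=11: W (go to 0, an L position)
n=12: W (go to 9, an L position)
n=13: W (go to 0, an L position)
n=14: L (options 7(W), 12(W), 13(W) are all W)
n=15: W (go to 14, an L position)
n=16: W (go to 14, an L position)
n=17: W (go to 0, an L position)
n=18: W (go to 9, an L position)
n=19: W (go to 0, an L position)
n=20: L (options 10(W), 15(W), 16(W), 18(W), 19(W) are all W)
n=21: W (go to 14, an L position)
n=22: W (go to 20, an L position)
n=23: W (go to 0, an L position)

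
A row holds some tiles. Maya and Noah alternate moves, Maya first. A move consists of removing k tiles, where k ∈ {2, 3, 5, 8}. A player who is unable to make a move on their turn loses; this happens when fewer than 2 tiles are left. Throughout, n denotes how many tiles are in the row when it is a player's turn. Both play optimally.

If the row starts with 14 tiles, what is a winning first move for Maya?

Build the W/L table. Terminal = L. A non-terminal position is W if it has a move to some L; otherwise it is L.
n=0: no move → L
n=1: no move → L
n=2: can move to 0, which is L ⇒ W
n=3: can move to 1, which is L ⇒ W
n=4: can move to 1, which is L ⇒ W
n=5: can move to 0, which is L ⇒ W
n=6: can move to 1, which is L ⇒ W
n=7: moves to 5(W), 4(W), 2(W); every one is W ⇒ L
n=8: can move to 0, which is L ⇒ W
n=9: can move to 7, which is L ⇒ W
n=10: can move to 7, which is L ⇒ W
n=11: moves to 9(W), 8(W), 6(W), 3(W); every one is W ⇒ L
n=12: can move to 7, which is L ⇒ W
n=13: can move to 11, which is L ⇒ W
n=14: can move to 11, which is L ⇒ W
From 14, the L positions reachable in one move are: 11.

Remove 3, leaving 11.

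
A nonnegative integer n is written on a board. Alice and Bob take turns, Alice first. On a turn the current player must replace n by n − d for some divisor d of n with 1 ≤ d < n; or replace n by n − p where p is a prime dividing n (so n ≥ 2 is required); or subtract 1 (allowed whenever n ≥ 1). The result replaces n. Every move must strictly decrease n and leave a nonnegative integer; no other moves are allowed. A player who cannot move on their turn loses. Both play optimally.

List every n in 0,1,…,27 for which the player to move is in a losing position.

0, 4, 9, 14, 20, 26

Positions with no move are L. A position that does have a move is losing for the player to move precisely when every available move leads to a winning position for the opponent. Fill in the labels:
n=0: no move → L
n=1: reaches L-position 0 → W
n=2: reaches L-position 0 → W
n=3: reaches L-position 0 → W
n=4: only reaches 2(W), 3(W), all W → L
n=5: reaches L-position 0 → W
n=6: reaches L-position 4 → W
n=7: reaches L-position 0 → W
n=8: reaches L-position 4 → W
n=9: only reaches 6(W), 8(W), all W → L
n=10: reaches L-position 9 → W
n=11: reaches L-position 0 → W
n=12: reaches L-position 9 → W
n=13: reaches L-position 0 → W
n=14: only reaches 7(W), 12(W), 13(W), all W → L
n=15: reaches L-position 14 → W
n=16: reaches L-position 14 → W
n=17: reaches L-position 0 → W
n=18: reaches L-position 9 → W
n=19: reaches L-position 0 → W
n=20: only reaches 10(W), 15(W), 16(W), 18(W), 19(W), all W → L
n=21: reaches L-position 14 → W
n=22: reaches L-position 20 → W
n=23: reaches L-position 0 → W
n=24: reaches L-position 20 → W
n=25: reaches L-position 20 → W
n=26: only reaches 13(W), 24(W), 25(W), all W → L
n=27: reaches L-position 26 → W
Reading off the rows marked L gives the requested list; there are 6 such values of n.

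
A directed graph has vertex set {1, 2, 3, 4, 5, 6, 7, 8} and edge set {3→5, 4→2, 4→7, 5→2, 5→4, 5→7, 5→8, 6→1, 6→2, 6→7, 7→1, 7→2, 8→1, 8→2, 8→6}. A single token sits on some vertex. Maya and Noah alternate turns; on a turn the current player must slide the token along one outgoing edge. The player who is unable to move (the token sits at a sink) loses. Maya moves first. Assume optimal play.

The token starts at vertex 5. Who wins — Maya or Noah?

Label each position W (a win for the player to move) or L (a loss). A position with no legal move is L; any other position is W exactly when some move reaches an L, and L when every move reaches a W.
Every edge goes from a vertex to one that appears earlier in the order 1, 2, 7, 6, 8, 4, 5, 3, so processing vertices in that order labels each vertex after all of its successors.
1: no outgoing edge → L
2: no outgoing edge → L
7: W (go to 2, an L position)
6: W (go to 2, an L position)
8: W (go to 2, an L position)
4: W (go to 2, an L position)
5: W (go to 2, an L position)
3: L (sole option 5(W) is W)
From 5 Maya can move to 2, reaching an L position.

Maya wins.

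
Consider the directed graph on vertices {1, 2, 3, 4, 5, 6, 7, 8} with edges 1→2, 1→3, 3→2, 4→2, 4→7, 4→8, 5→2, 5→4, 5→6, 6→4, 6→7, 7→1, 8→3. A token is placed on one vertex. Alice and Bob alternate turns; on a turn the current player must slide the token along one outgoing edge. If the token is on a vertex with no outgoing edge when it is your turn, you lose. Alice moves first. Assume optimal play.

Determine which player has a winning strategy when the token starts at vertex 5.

Work bottom-up. With no move the player to move loses. Otherwise the position is W if at least one move leads to an L position for the opponent, and L if every move leads to a W.
Every edge goes from a vertex to one that appears earlier in the order 2, 3, 1, 7, 8, 4, 6, 5, so processing vertices in that order labels each vertex after all of its successors.
2: no outgoing edge → L
3: can move to 2, which is L ⇒ W
1: can move to 2, which is L ⇒ W
7: the only move is to 1(W), a W ⇒ L
8: the only move is to 3(W), a W ⇒ L
4: can move to 8, which is L ⇒ W
6: can move to 7, which is L ⇒ W
5: can move to 2, which is L ⇒ W
The starting position 5 is W: Alice should move to 2, handing over an L position.

Alice wins.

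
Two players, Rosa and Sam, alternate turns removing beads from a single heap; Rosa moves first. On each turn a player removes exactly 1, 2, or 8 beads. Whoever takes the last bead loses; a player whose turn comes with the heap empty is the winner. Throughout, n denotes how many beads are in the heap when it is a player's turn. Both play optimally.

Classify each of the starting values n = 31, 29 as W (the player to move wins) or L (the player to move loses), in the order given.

31: L, 29: W

Compute win/loss labels from the base case upward. A position with no move is W. Any other position is W if it can reach an L in one move, else L.
n=0: no move; the opponent has just taken the last bead and therefore loses → W
n=1: →0(W) only, which is W, so L
n=2: →1(L), so W
n=3: →1(L), so W
n=4: →3(W), 2(W) — all W, so L
n=5: →4(L), so W
n=6: →4(L), so W
n=7: →6(W), 5(W) — all W, so L
n=8: →7(L), so W
n=9: →7(L), so W
n=10: →9(W), 8(W), 2(W) — all W, so L
n=11: →10(L), so W
n=12: →10(L), so W
n=13: →12(W), 11(W), 5(W) — all W, so L
n=14: →13(L), so W
n=15: →13(L), so W
n=16: →15(W), 14(W), 8(W) — all W, so L
n=17: →16(L), so W
n=18: →16(L), so W
n=19: →18(W), 17(W), 11(W) — all W, so L
n=20: →19(L), so W
n=21: →19(L), so W
n=22: →21(W), 20(W), 14(W) — all W, so L
n=23: →22(L), so W
n=24: →22(L), so W
n=25: →24(W), 23(W), 17(W) — all W, so L
n=26: →25(L), so W
n=27: →25(L), so W
n=28: →27(W), 26(W), 20(W) — all W, so L
n=29: →28(L), so W
n=30: →28(L), so W
n=31: →30(W), 29(W), 23(W) — all W, so L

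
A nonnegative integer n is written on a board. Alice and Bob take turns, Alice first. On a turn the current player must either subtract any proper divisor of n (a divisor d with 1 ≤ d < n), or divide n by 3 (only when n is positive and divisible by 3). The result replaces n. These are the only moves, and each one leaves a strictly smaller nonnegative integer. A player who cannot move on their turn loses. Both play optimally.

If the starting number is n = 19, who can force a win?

Bob wins.

Work bottom-up. With no move the player to move loses. Otherwise the position is W if at least one move leads to an L position for the opponent, and L if every move leads to a W.
n=0: no move → L
n=1: no move → L
n=2: reaches L-position 1 → W
n=3: reaches L-position 1 → W
n=4: only reaches 2(W), 3(W), all W → L
n=5: reaches L-position 4 → W
n=6: reaches L-position 4 → W
n=7: only reaches 6(W), which is W → L
n=8: reaches L-position 4 → W
n=9: only reaches 3(W), 6(W), 8(W), all W → L
n=10: reaches L-position 9 → W
n=11: only reaches 10(W), which is W → L
n=12: reaches L-position 4 → W
n=13: only reaches 12(W), which is W → L
n=14: reaches L-position 7 → W
n=15: only reaches 5(W), 10(W), 12(W), 14(W), all W → L
n=16: reaches L-position 15 → W
n=17: only reaches 16(W), which is W → L
n=18: reaches L-position 9 → W
n=19: only reaches 18(W), which is W → L
The starting position 19 is L: whatever Alice does, the opponent receives a W position.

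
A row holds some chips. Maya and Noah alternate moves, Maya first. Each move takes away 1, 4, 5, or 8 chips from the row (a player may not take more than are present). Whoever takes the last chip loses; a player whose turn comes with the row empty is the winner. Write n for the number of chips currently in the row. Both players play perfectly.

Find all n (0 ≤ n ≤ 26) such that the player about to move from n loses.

Positions with no move are W. A position that does have a move is losing for the player to move precisely when every available move leads to a winning position for the opponent. Fill in the labels:
n=0: no move; the opponent has just taken the last chip and therefore loses → W
n=1: only reaches 0(W), which is W → L
n=2: reaches L-position 1 → W
n=3: only reaches 2(W), which is W → L
n=4: reaches L-position 3 → W
n=5: reaches L-position 1 → W
n=6: reaches L-position 1 → W
n=7: reaches L-position 3 → W
n=8: reaches L-position 3 → W
n=9: reaches L-position 1 → W
n=10: only reaches 9(W), 6(W), 5(W), 2(W), all W → L
n=11: reaches L-position 10 → W
n=12: only reaches 11(W), 8(W), 7(W), 4(W), all W → L
n=13: reaches L-position 12 → W
n=14: reaches L-position 10 → W
n=15: reaches L-position 10 → W
n=16: reaches L-position 12 → W
n=17: reaches L-position 12 → W
n=18: reaches L-position 10 → W
n=19: only reaches 18(W), 15(W), 14(W), 11(W), all W → L
n=20: reaches L-position 19 → W
n=21: only reaches 20(W), 17(W), 16(W), 13(W), all W → L
n=22: reaches L-position 21 → W
n=23: reaches L-position 19 → W
n=24: reaches L-position 19 → W
n=25: reaches L-position 21 → W
n=26: reaches L-position 21 → W
The losing starting values of n are exactly the entries labelled L in this table (6 of them).

1, 3, 10, 12, 19, 21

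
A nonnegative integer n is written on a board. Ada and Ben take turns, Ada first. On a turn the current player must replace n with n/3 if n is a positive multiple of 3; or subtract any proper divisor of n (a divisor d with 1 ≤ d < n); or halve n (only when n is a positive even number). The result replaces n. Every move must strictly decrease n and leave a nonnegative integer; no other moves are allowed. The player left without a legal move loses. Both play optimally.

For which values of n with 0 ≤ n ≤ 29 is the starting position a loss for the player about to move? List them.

0, 1, 4, 7, 9, 11, 13, 15, 17, 19, 23, 25, 28

Label each position W (a win for the player to move) or L (a loss). A position with no legal move is L; any other position is W exactly when some move reaches an L, and L when every move reaches a W.
n=0: no move → L
n=1: no move → L
n=2: can move to 1, which is L ⇒ W
n=3: can move to 1, which is L ⇒ W
n=4: moves to 2(W), 3(W); every one is W ⇒ L
n=5: can move to 4, which is L ⇒ W
n=6: can move to 4, which is L ⇒ W
n=7: the only move is to 6(W), a W ⇒ L
n=8: can move to 4, which is L ⇒ W
n=9: moves to 3(W), 6(W), 8(W); every one is W ⇒ L
n=10: can move to 9, which is L ⇒ W
n=11: the only move is to 10(W), a W ⇒ L
n=12: can move to 4, which is L ⇒ W
n=13: the only move is to 12(W), a W ⇒ L
n=14: can move to 7, which is L ⇒ W
n=15: moves to 5(W), 10(W), 12(W), 14(W); every one is W ⇒ L
n=16: can move to 15, which is L ⇒ W
n=17: the only move is to 16(W), a W ⇒ L
n=18: can move to 9, which is L ⇒ W
n=19: the only move is to 18(W), a W ⇒ L
n=20: can move to 15, which is L ⇒ W
n=21: can move to 7, which is L ⇒ W
n=22: can move to 11, which is L ⇒ W
n=23: the only move is to 22(W), a W ⇒ L
n=24: can move to 23, which is L ⇒ W
n=25: moves to 20(W), 24(W); every one is W ⇒ L
n=26: can move to 13, which is L ⇒ W
n=27: can move to 9, which is L ⇒ W
n=28: moves to 14(W), 21(W), 24(W), 26(W), 27(W); every one is W ⇒ L
n=29: can move to 28, which is L ⇒ W
The losing starting values of n are exactly the entries labelled L in this table (13 of them).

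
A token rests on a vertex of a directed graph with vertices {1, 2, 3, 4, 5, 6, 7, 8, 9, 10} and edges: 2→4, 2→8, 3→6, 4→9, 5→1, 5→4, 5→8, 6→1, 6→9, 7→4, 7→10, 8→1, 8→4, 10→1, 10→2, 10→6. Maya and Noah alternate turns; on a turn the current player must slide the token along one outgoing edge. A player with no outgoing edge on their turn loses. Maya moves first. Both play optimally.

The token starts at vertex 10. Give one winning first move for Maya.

Use the standard recursion: the mover loses at a terminal position; elsewhere, the mover wins exactly when some move hands the opponent an L position.
Every edge goes from a vertex to one that appears earlier in the order 9, 1, 6, 4, 8, 3, 2, 5, 10, 7, so processing vertices in that order labels each vertex after all of its successors.
9: no outgoing edge → L
1: no outgoing edge → L
6: →1(L), so W
4: →9(L), so W
8: →1(L), so W
3: →6(W) only, which is W, so L
2: →8(W), 4(W) — all W, so L
5: →1(L), so W
10: →2(L), so W
7: →10(W), 4(W) — all W, so L
From 10, the L positions reachable in one move are: 2, 1. Any move reaching one of these is winning.

Move to 2.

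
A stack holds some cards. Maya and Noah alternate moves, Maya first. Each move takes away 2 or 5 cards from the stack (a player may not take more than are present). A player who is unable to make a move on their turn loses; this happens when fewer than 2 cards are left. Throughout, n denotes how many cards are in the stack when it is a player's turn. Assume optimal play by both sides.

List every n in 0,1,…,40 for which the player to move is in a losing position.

Positions with no move are L. A position that does have a move is losing for the player to move precisely when every available move leads to a winning position for the opponent. Fill in the labels:
n=0: no move → L
n=1: no move → L
n=2: W (go to 0, an L position)
n=3: W (go to 1, an L position)
n=4: L (sole option 2(W) is W)
n=5: W (go to 0, an L position)
n=6: W (go to 4, an L position)
n=7: L (options 5(W), 2(W) are all W)
n=8: L (options 6(W), 3(W) are all W)
n=9: W (go to 7, an L position)
n=10: W (go to 8, an L position)
n=11: L (options 9(W), 6(W) are all W)
n=12: W (go to 7, an L position)
n=13: W (go to 11, an L position)
n=14: L (options 12(W), 9(W) are all W)
n=15: L (options 13(W), 10(W) are all W)
n=16: W (go to 14, an L position)
n=17: W (go to 15, an L position)
n=18: L (options 16(W), 13(W) are all W)
n=19: W (go to 14, an L position)
n=20: W (go to 18, an L position)
n=21: L (options 19(W), 16(W) are all W)
n=22: L (options 20(W), 17(W) are all W)
n=23: W (go to 21, an L position)
n=24: W (go to 22, an L position)
n=25: L (options 23(W), 20(W) are all W)
n=26: W (go to 21, an L position)
n=27: W (go to 25, an L position)
n=28: L (options 26(W), 23(W) are all W)
n=29: L (options 27(W), 24(W) are all W)
n=30: W (go to 28, an L position)
n=31: W (go to 29, an L position)
n=32: L (options 30(W), 27(W) are all W)
n=33: W (go to 28, an L position)
n=34: W (go to 32, an L position)
n=35: L (options 33(W), 30(W) are all W)
n=36: L (options 34(W), 31(W) are all W)
n=37: W (go to 35, an L position)
n=38: W (go to 36, an L position)
n=39: L (options 37(W), 34(W) are all W)
n=40: W (go to 35, an L position)
The losing starting values of n are exactly the entries labelled L in this table (18 of them).

0, 1, 4, 7, 8, 11, 14, 15, 18, 21, 22, 25, 28, 29, 32, 35, 36, 39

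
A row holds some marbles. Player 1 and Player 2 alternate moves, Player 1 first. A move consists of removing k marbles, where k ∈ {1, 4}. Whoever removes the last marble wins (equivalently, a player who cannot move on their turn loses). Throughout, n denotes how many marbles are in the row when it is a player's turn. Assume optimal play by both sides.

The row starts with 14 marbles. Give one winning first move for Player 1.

Build the W/L table. Terminal = L. A non-terminal position is W if it has a move to some L; otherwise it is L.
n=0: no move → L
n=1: can move to 0, which is L ⇒ W
n=2: the only move is to 1(W), a W ⇒ L
n=3: can move to 2, which is L ⇒ W
n=4: can move to 0, which is L ⇒ W
n=5: moves to 4(W), 1(W); every one is W ⇒ L
n=6: can move to 5, which is L ⇒ W
n=7: moves to 6(W), 3(W); every one is W ⇒ L
n=8: can move to 7, which is L ⇒ W
n=9: can move to 5, which is L ⇒ W
n=10: moves to 9(W), 6(W); every one is W ⇒ L
n=11: can move to 10, which is L ⇒ W
n=12: moves to 11(W), 8(W); every one is W ⇒ L
n=13: can move to 12, which is L ⇒ W
n=14: can move to 10, which is L ⇒ W
From 14, the L positions reachable in one move are: 10.

Remove 4, leaving 10.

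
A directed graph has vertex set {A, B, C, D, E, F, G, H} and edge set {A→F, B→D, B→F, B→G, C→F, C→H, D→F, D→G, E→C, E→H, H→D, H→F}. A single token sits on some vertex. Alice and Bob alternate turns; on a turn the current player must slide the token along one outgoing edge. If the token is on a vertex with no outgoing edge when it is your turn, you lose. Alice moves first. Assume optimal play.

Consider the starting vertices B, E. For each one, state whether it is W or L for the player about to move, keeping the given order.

B: W, E: L

Build the W/L table. Terminal = L. A non-terminal position is W if it has a move to some L; otherwise it is L.
Every edge goes from a vertex to one that appears earlier in the order G, F, D, H, B, C, E, A, so processing vertices in that order labels each vertex after all of its successors.
G: no outgoing edge → L
F: no outgoing edge → L
D: →F(L), so W
H: →F(L), so W
B: →F(L), so W
C: →F(L), so W
E: →C(W), H(W) — all W, so L
A: →F(L), so W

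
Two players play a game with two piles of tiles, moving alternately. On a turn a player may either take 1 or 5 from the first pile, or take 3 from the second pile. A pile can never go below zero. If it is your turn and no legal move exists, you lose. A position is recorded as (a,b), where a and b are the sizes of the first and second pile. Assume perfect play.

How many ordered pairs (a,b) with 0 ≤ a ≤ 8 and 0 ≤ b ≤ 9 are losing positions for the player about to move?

Build the W/L table. Terminal = L. A non-terminal position is W if it has a move to some L; otherwise it is L.
Every move lowers a or b (never raises either), so fill the grid row by row in increasing a, and left to right within a row: each cell's successors are then already labelled.
      b=0  b=1  b=2  b=3  b=4  b=5  b=6  b=7  b=8  b=9
a=0:    L    L    L    W    W    W    L    L    L    W
a=1:    W    W    W    L    L    L    W    W    W    L
a=2:    L    L    L    W    W    W    L    L    L    W
a=3:    W    W    W    L    L    L    W    W    W    L
a=4:    L    L    L    W    W    W    L    L    L    W
a=5:    W    W    W    L    L    L    W    W    W    L
a=6:    L    L    L    W    W    W    L    L    L    W
a=7:    W    W    W    L    L    L    W    W    W    L
a=8:    L    L    L    W    W    W    L    L    L    W
Cells with no legal move (terminal, hence L): (0,0), (0,1), (0,2).
The remaining L cells, each justified by listing all of its moves:
(0,6): the only move is to (0,3)(W), a W ⇒ L
(0,7): the only move is to (0,4)(W), a W ⇒ L
(0,8): the only move is to (0,5)(W), a W ⇒ L
(1,3): moves to (0,3)(W), (1,0)(W); every one is W ⇒ L
(1,4): moves to (0,4)(W), (1,1)(W); every one is W ⇒ L
(1,5): moves to (0,5)(W), (1,2)(W); every one is W ⇒ L
(1,9): moves to (0,9)(W), (1,6)(W); every one is W ⇒ L
(2,0): the only move is to (1,0)(W), a W ⇒ L
(2,1): the only move is to (1,1)(W), a W ⇒ L
(2,2): the only move is to (1,2)(W), a W ⇒ L
(2,6): moves to (1,6)(W), (2,3)(W); every one is W ⇒ L
(2,7): moves to (1,7)(W), (2,4)(W); every one is W ⇒ L
(2,8): moves to (1,8)(W), (2,5)(W); every one is W ⇒ L
(3,3): moves to (2,3)(W), (3,0)(W); every one is W ⇒ L
(3,4): moves to (2,4)(W), (3,1)(W); every one is W ⇒ L
(3,5): moves to (2,5)(W), (3,2)(W); every one is W ⇒ L
(3,9): moves to (2,9)(W), (3,6)(W); every one is W ⇒ L
(4,0): the only move is to (3,0)(W), a W ⇒ L
(4,1): the only move is to (3,1)(W), a W ⇒ L
(4,2): the only move is to (3,2)(W), a W ⇒ L
(4,6): moves to (3,6)(W), (4,3)(W); every one is W ⇒ L
(4,7): moves to (3,7)(W), (4,4)(W); every one is W ⇒ L
(4,8): moves to (3,8)(W), (4,5)(W); every one is W ⇒ L
(5,3): moves to (4,3)(W), (0,3)(W), (5,0)(W); every one is W ⇒ L
(5,4): moves to (4,4)(W), (0,4)(W), (5,1)(W); every one is W ⇒ L
(5,5): moves to (4,5)(W), (0,5)(W), (5,2)(W); every one is W ⇒ L
(5,9): moves to (4,9)(W), (0,9)(W), (5,6)(W); every one is W ⇒ L
(6,0): moves to (5,0)(W), (1,0)(W); every one is W ⇒ L
(6,1): moves to (5,1)(W), (1,1)(W); every one is W ⇒ L
(6,2): moves to (5,2)(W), (1,2)(W); every one is W ⇒ L
(6,6): moves to (5,6)(W), (1,6)(W), (6,3)(W); every one is W ⇒ L
(6,7): moves to (5,7)(W), (1,7)(W), (6,4)(W); every one is W ⇒ L
(6,8): moves to (5,8)(W), (1,8)(W), (6,5)(W); every one is W ⇒ L
(7,3): moves to (6,3)(W), (2,3)(W), (7,0)(W); every one is W ⇒ L
(7,4): moves to (6,4)(W), (2,4)(W), (7,1)(W); every one is W ⇒ L
(7,5): moves to (6,5)(W), (2,5)(W), (7,2)(W); every one is W ⇒ L
(7,9): moves to (6,9)(W), (2,9)(W), (7,6)(W); every one is W ⇒ L
(8,0): moves to (7,0)(W), (3,0)(W); every one is W ⇒ L
(8,1): moves to (7,1)(W), (3,1)(W); every one is W ⇒ L
(8,2): moves to (7,2)(W), (3,2)(W); every one is W ⇒ L
(8,6): moves to (7,6)(W), (3,6)(W), (8,3)(W); every one is W ⇒ L
(8,7): moves to (7,7)(W), (3,7)(W), (8,4)(W); every one is W ⇒ L
(8,8): moves to (7,8)(W), (3,8)(W), (8,5)(W); every one is W ⇒ L
Every other cell has at least one move into one of the L cells above, so it is W.
L cells per row: a=0: 6, a=1: 4, a=2: 6, a=3: 4, a=4: 6, a=5: 4, a=6: 6, a=7: 4, a=8: 6; total 46.

46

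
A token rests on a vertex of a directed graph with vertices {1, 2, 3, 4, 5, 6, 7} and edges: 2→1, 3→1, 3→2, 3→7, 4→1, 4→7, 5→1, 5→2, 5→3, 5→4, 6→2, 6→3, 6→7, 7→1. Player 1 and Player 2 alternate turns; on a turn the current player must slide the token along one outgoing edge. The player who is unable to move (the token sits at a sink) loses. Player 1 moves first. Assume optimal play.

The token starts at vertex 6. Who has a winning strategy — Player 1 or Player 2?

Player 2 wins.

Label each position W (a win for the player to move) or L (a loss). A position with no legal move is L; any other position is W exactly when some move reaches an L, and L when every move reaches a W.
Every edge goes from a vertex to one that appears earlier in the order 1, 7, 2, 4, 3, 6, 5, so processing vertices in that order labels each vertex after all of its successors.
1: no outgoing edge → L
7: reaches L-position 1 → W
2: reaches L-position 1 → W
4: reaches L-position 1 → W
3: reaches L-position 1 → W
6: only reaches 3(W), 2(W), 7(W), all W → L
5: reaches L-position 1 → W
The starting position 6 is L: whatever Player 1 does, the opponent receives a W position.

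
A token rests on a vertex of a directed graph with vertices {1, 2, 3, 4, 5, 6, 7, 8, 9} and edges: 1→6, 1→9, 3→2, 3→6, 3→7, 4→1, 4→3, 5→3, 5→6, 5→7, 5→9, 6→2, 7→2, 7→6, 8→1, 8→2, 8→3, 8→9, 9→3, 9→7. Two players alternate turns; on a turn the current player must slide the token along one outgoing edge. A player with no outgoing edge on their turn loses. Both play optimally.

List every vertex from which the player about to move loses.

2, 4, 9

Compute win/loss labels from the base case upward. A position with no move is L. Any other position is W if it can reach an L in one move, else L.
Every edge goes from a vertex to one that appears earlier in the order 2, 6, 7, 3, 9, 1, 5, 4, 8, so processing vertices in that order labels each vertex after all of its successors.
2: no outgoing edge → L
6: W (go to 2, an L position)
7: W (go to 2, an L position)
3: W (go to 2, an L position)
9: L (options 3(W), 7(W) are all W)
1: W (go to 9, an L position)
5: W (go to 9, an L position)
4: L (options 1(W), 3(W) are all W)
8: W (go to 9, an L position)
The losing starting vertices are exactly the entries labelled L in this table (3 of them).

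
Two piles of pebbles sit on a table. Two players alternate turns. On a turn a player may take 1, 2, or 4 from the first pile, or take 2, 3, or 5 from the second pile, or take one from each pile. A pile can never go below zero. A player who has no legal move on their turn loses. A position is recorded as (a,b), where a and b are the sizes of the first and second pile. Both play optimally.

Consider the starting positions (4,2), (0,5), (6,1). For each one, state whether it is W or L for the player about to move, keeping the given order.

Use the standard recursion: the mover loses at a terminal position; elsewhere, the mover wins exactly when some move hands the opponent an L position.
No move ever increases a pile, so every position that can arise here has a ≤ 6 and b ≤ 5; it is enough to label the cells with 0 ≤ a ≤ 6 and 0 ≤ b ≤ 5.
Every move lowers a or b (never raises either), so fill the grid row by row in increasing a, and left to right within a row: each cell's successors are then already labelled.
      b=0  b=1  b=2  b=3  b=4  b=5
a=0:    L    L    W    W    W    W
a=1:    W    W    W    L    L    W
a=2:    W    W    L    W    W    W
a=3:    L    L    W    W    W    W
a=4:    W    W    W    L    L    W
a=5:    W    W    L    W    W    W
a=6:    L    L    W    W    W    W
Cells with no legal move (terminal, hence L): (0,0), (0,1).
The remaining L cells, each justified by listing all of its moves:
(1,3): L (options (0,3)(W), (1,1)(W), (1,0)(W), (0,2)(W) are all W)
(1,4): L (options (0,4)(W), (1,2)(W), (1,1)(W), (0,3)(W) are all W)
(2,2): L (options (1,2)(W), (0,2)(W), (2,0)(W), (1,1)(W) are all W)
(3,0): L (options (2,0)(W), (1,0)(W) are all W)
(3,1): L (options (2,1)(W), (1,1)(W), (2,0)(W) are all W)
(4,3): L (options (3,3)(W), (2,3)(W), (0,3)(W), (4,1)(W), (4,0)(W), (3,2)(W) are all W)
(4,4): L (options (3,4)(W), (2,4)(W), (0,4)(W), (4,2)(W), (4,1)(W), (3,3)(W) are all W)
(5,2): L (options (4,2)(W), (3,2)(W), (1,2)(W), (5,0)(W), (4,1)(W) are all W)
(6,0): L (options (5,0)(W), (4,0)(W), (2,0)(W) are all W)
(6,1): L (options (5,1)(W), (4,1)(W), (2,1)(W), (5,0)(W) are all W)
Every other cell has at least one move into one of the L cells above, so it is W.
(4,2): the move to (2,2) reaches an L cell, so W
(0,5): the move to (0,0) reaches an L cell, so W
(6,1): one of the L cells justified above, so L

(4,2): W, (0,5): W, (6,1): L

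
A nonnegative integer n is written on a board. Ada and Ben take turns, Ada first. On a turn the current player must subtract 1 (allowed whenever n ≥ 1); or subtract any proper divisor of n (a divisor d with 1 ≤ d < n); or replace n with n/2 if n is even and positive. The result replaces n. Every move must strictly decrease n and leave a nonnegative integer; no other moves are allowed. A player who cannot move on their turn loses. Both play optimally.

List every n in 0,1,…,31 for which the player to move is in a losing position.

Label each position W (a win for the player to move) or L (a loss). A position with no legal move is L; any other position is W exactly when some move reaches an L, and L when every move reaches a W.
n=0: no move → L
n=1: reaches L-position 0 → W
n=2: only reaches 1(W), which is W → L
n=3: reaches L-position 2 → W
n=4: reaches L-position 2 → W
n=5: only reaches 4(W), which is W → L
n=6: reaches L-position 5 → W
n=7: only reaches 6(W), which is W → L
n=8: reaches L-position 7 → W
n=9: only reaches 6(W), 8(W), all W → L
n=10: reaches L-position 5 → W
n=11: only reaches 10(W), which is W → L
n=12: reaches L-position 9 → W
n=13: only reaches 12(W), which is W → L
n=14: reaches L-position 7 → W
n=15: only reaches 10(W), 12(W), 14(W), all W → L
n=16: reaches L-position 15 → W
n=17: only reaches 16(W), which is W → L
n=18: reaches L-position 9 → W
n=19: only reaches 18(W), which is W → L
n=20: reaches L-position 15 → W
n=21: only reaches 14(W), 18(W), 20(W), all W → L
n=22: reaches L-position 11 → W
n=23: only reaches 22(W), which is W → L
n=24: reaches L-position 21 → W
n=25: only reaches 20(W), 24(W), all W → L
n=26: reaches L-position 13 → W
n=27: only reaches 18(W), 24(W), 26(W), all W → L
n=28: reaches L-position 21 → W
n=29: only reaches 28(W), which is W → L
n=30: reaches L-position 15 → W
n=31: only reaches 30(W), which is W → L
Reading off the rows marked L gives the requested list; there are 16 such values of n.

0, 2, 5, 7, 9, 11, 13, 15, 17, 19, 21, 23, 25, 27, 29, 31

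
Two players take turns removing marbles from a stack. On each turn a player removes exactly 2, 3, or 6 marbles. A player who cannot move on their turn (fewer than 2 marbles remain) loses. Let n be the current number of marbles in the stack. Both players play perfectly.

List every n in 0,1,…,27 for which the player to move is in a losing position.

0, 1, 5, 9, 10, 14, 18, 19, 23, 27

Use the standard recursion: the mover loses at a terminal position; elsewhere, the mover wins exactly when some move hands the opponent an L position.
n=0: no move → L
n=1: no move → L
n=2: can move to 0, which is L ⇒ W
n=3: can move to 1, which is L ⇒ W
n=4: can move to 1, which is L ⇒ W
n=5: moves to 3(W), 2(W); every one is W ⇒ L
n=6: can move to 0, which is L ⇒ W
n=7: can move to 5, which is L ⇒ W
n=8: can move to 5, which is L ⇒ W
n=9: moves to 7(W), 6(W), 3(W); every one is W ⇒ L
n=10: moves to 8(W), 7(W), 4(W); every one is W ⇒ L
n=11: can move to 9, which is L ⇒ W
n=12: can move to 10, which is L ⇒ W
n=13: can move to 10, which is L ⇒ W
n=14: moves to 12(W), 11(W), 8(W); every one is W ⇒ L
n=15: can move to 9, which is L ⇒ W
n=16: can move to 14, which is L ⇒ W
n=17: can move to 14, which is L ⇒ W
n=18: moves to 16(W), 15(W), 12(W); every one is W ⇒ L
n=19: moves to 17(W), 16(W), 13(W); every one is W ⇒ L
n=20: can move to 18, which is L ⇒ W
n=21: can move to 19, which is L ⇒ W
n=22: can move to 19, which is L ⇒ W
n=23: moves to 21(W), 20(W), 17(W); every one is W ⇒ L
n=24: can move to 18, which is L ⇒ W
n=25: can move to 23, which is L ⇒ W
n=26: can move to 23, which is L ⇒ W
n=27: moves to 25(W), 24(W), 21(W); every one is W ⇒ L
Reading off the rows marked L gives the requested list; there are 10 such values of n.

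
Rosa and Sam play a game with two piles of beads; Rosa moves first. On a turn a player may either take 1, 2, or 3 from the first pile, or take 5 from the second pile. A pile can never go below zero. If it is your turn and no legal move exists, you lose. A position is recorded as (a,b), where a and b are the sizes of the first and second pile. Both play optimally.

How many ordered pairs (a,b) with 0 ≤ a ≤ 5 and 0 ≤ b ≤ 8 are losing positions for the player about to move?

18

Classify positions by backward induction: terminal positions (no move available) are L. From any other position, the mover wins iff some move reaches an L.
Every move lowers a or b (never raises either), so fill the grid row by row in increasing a, and left to right within a row: each cell's successors are then already labelled.
      b=0  b=1  b=2  b=3  b=4  b=5  b=6  b=7  b=8
a=0:    L    L    L    L    L    W    W    W    W
a=1:    W    W    W    W    W    L    L    L    L
a=2:    W    W    W    W    W    W    W    W    W
a=3:    W    W    W    W    W    W    W    W    W
a=4:    L    L    L    L    L    W    W    W    W
a=5:    W    W    W    W    W    L    L    L    L
Cells with no legal move (terminal, hence L): (0,0), (0,1), (0,2), (0,3), (0,4).
The remaining L cells, each justified by listing all of its moves:
(1,5): only reaches (0,5)(W), (1,0)(W), all W → L
(1,6): only reaches (0,6)(W), (1,1)(W), all W → L
(1,7): only reaches (0,7)(W), (1,2)(W), all W → L
(1,8): only reaches (0,8)(W), (1,3)(W), all W → L
(4,0): only reaches (3,0)(W), (2,0)(W), (1,0)(W), all W → L
(4,1): only reaches (3,1)(W), (2,1)(W), (1,1)(W), all W → L
(4,2): only reaches (3,2)(W), (2,2)(W), (1,2)(W), all W → L
(4,3): only reaches (3,3)(W), (2,3)(W), (1,3)(W), all W → L
(4,4): only reaches (3,4)(W), (2,4)(W), (1,4)(W), all W → L
(5,5): only reaches (4,5)(W), (3,5)(W), (2,5)(W), (5,0)(W), all W → L
(5,6): only reaches (4,6)(W), (3,6)(W), (2,6)(W), (5,1)(W), all W → L
(5,7): only reaches (4,7)(W), (3,7)(W), (2,7)(W), (5,2)(W), all W → L
(5,8): only reaches (4,8)(W), (3,8)(W), (2,8)(W), (5,3)(W), all W → L
Every other cell has at least one move into one of the L cells above, so it is W.
L cells per row: a=0: 5, a=1: 4, a=2: 0, a=3: 0, a=4: 5, a=5: 4; total 18.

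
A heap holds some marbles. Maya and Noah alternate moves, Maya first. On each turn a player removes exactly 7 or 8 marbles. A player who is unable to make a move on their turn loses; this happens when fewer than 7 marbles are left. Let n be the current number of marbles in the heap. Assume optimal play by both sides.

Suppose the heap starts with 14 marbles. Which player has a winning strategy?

Compute win/loss labels from the base case upward. A position with no move is L. Any other position is W if it can reach an L in one move, else L.
n=0: no move → L
n=1: no move → L
n=2: no move → L
n=3: no move → L
n=4: no move → L
n=5: no move → L
n=6: no move → L
n=7: →0(L), so W
n=8: →1(L), so W
n=9: →2(L), so W
n=10: →3(L), so W
n=11: →4(L), so W
n=12: →5(L), so W
n=13: →6(L), so W
n=14: →6(L), so W
The starting position 14 is W: Maya should remove 8, leaving 6, handing over an L position.

Maya wins.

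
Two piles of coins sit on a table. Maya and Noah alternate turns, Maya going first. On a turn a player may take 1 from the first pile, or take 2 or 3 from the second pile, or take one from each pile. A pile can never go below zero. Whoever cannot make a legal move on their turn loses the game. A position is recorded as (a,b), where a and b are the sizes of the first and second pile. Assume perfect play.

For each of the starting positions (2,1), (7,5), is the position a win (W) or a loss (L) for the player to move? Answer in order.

Use the standard recursion: the mover loses at a terminal position; elsewhere, the mover wins exactly when some move hands the opponent an L position.
No move ever increases a pile, so every position that can arise here has a ≤ 7 and b ≤ 5; it is enough to label the cells with 0 ≤ a ≤ 7 and 0 ≤ b ≤ 5.
Every move lowers a or b (never raises either), so fill the grid row by row in increasing a, and left to right within a row: each cell's successors are then already labelled.
      b=0  b=1  b=2  b=3  b=4  b=5
a=0:    L    L    W    W    W    L
a=1:    W    W    W    L    L    W
a=2:    L    L    W    W    W    W
a=3:    W    W    W    L    L    W
a=4:    L    L    W    W    W    W
a=5:    W    W    W    L    L    W
a=6:    L    L    W    W    W    W
a=7:    W    W    W    L    L    W
Cells with no legal move (terminal, hence L): (0,0), (0,1).
The remaining L cells, each justified by listing all of its moves:
(0,5): →(0,3)(W), (0,2)(W) — all W, so L
(1,3): →(0,3)(W), (1,1)(W), (1,0)(W), (0,2)(W) — all W, so L
(1,4): →(0,4)(W), (1,2)(W), (1,1)(W), (0,3)(W) — all W, so L
(2,0): →(1,0)(W) only, which is W, so L
(2,1): →(1,1)(W), (1,0)(W) — all W, so L
(3,3): →(2,3)(W), (3,1)(W), (3,0)(W), (2,2)(W) — all W, so L
(3,4): →(2,4)(W), (3,2)(W), (3,1)(W), (2,3)(W) — all W, so L
(4,0): →(3,0)(W) only, which is W, so L
(4,1): →(3,1)(W), (3,0)(W) — all W, so L
(5,3): →(4,3)(W), (5,1)(W), (5,0)(W), (4,2)(W) — all W, so L
(5,4): →(4,4)(W), (5,2)(W), (5,1)(W), (4,3)(W) — all W, so L
(6,0): →(5,0)(W) only, which is W, so L
(6,1): →(5,1)(W), (5,0)(W) — all W, so L
(7,3): →(6,3)(W), (7,1)(W), (7,0)(W), (6,2)(W) — all W, so L
(7,4): →(6,4)(W), (7,2)(W), (7,1)(W), (6,3)(W) — all W, so L
Every other cell has at least one move into one of the L cells above, so it is W.
(2,1): one of the L cells justified above, so L
(7,5): the move to (7,3) reaches an L cell, so W

(2,1): L, (7,5): W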